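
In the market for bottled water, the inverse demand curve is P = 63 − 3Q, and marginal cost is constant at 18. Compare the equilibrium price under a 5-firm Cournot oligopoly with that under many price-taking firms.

Cournot: P = 25.5; Competition: P = 18

With 5 symmetric Cournot firms, each firm's FOC gives 63 − 18q = 18, so q = 2.5, Q = 5·2.5 = 12.5, and P = 25.5.
Perfect competition: P = MC = 18, so 63 − 3Q = 18 and Q = 15.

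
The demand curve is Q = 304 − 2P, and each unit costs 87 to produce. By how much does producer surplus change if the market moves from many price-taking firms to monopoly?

Inverting demand: P = 152 − 0.5Q.
Under competition P = MC = 87, so Q = (152 − 87)/0.5 = 130.
PS = (87 − 87)·130 = 0.
The monopolist equates marginal revenue to marginal cost: 152 − Q = 87, so Q = 65. From demand, P = 119.5.
PS = (119.5 − 87)·65 = 2112.5.
Change in producer surplus: 2112.5 − 0 = 2112.5.

Producer surplus rises by 2112.5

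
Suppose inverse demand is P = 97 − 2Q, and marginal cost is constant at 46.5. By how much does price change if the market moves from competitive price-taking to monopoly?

Price rises by 25.25

Perfect competition: P = MC = 46.5, so 97 − 2Q = 46.5 and Q = 25.25.
A monopolist chooses Q where MR = MC. MR = 97 − 4Q; setting this equal to 46.5 gives Q = 12.625 and P = 71.75.
Change in price: 71.75 − 46.5 = 25.25.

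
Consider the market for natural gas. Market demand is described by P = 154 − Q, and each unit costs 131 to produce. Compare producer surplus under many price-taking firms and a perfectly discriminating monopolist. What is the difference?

Under competition P = MC = 131, so Q = (154 − 131)/1 = 23.
PS = (131 − 131)·23 = 0.
Under first-degree price discrimination the firm charges each unit its demand price and produces up to where P = MC, i.e. Q = 23. Consumer surplus is zero; producer surplus equals total surplus.
PS = ½·(154 − 131)·23 = 264.5.
Change in producer surplus: 264.5 − 0 = 264.5.

PS rises by 264.5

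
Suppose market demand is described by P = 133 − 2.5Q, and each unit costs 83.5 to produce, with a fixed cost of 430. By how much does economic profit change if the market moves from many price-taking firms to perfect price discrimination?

π rises by 490.05

Perfect competition: P = MC = 83.5, so 133 − 2.5Q = 83.5 and Q = 19.8.
Profit = (83.5 − 83.5)·19.8 − 430 = −430.
With perfect price discrimination, output is the efficient level Q = 19.8 (where demand meets MC), but every buyer pays their willingness to pay: CS = 0 and PS = total surplus.
PS equals the full surplus area, 490.05. Profit = 490.05 − 430 = 60.05.
Change in economic profit: 60.05 − −430 = 490.05.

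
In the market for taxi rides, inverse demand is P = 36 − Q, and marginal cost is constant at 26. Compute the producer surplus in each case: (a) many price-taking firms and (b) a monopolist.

Competitive firms price at marginal cost: P = 26, giving Q = 10.
PS = (26 − 26)·10 = 0.
A monopolist chooses Q where MR = MC. MR = 36 − 2Q; setting this equal to 26 gives Q = 5 and P = 31.
PS = (31 − 26)·5 = 25.

Competition: PS = 0; Monopoly: PS = 25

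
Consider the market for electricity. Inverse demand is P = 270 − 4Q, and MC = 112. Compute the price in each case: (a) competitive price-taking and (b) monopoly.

Competition: P = 112; Monopoly: P = 191

Under competition P = MC = 112, so Q = (270 − 112)/4 = 39.5.
The monopolist equates marginal revenue to marginal cost: 270 − 8Q = 112, so Q = 19.75. From demand, P = 191.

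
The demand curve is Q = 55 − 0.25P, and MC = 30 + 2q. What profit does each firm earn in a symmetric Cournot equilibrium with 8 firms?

Inverting demand: P = 220 − 4Q.
In a 8-firm Cournot equilibrium, symmetry and the first-order condition give q = (220 − 30)/(38) = 5. So Q = 40 and P = 60.
Each firm's profit = 60·5 − (30·5 + ½·2·5²) = 125.

π_i = 125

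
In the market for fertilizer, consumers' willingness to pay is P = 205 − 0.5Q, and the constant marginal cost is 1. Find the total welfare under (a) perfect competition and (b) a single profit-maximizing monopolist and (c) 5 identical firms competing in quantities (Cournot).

Perfect competition: P = MC = 1, so 205 − 0.5Q = 1 and Q = 408.
CS = ½·(205 − 1)·408 = 41616; PS = (1 − 1)·408 = 0; TS = 41616.
The monopolist equates marginal revenue to marginal cost: 205 − Q = 1, so Q = 204. From demand, P = 103.
CS = ½·(205 − 103)·204 = 10404; PS = (103 − 1)·204 = 20808; TS = 31212.
In a 5-firm Cournot equilibrium, symmetry and the first-order condition give q = (205 − 1)/(3) = 68. So Q = 340 and P = 35.
CS = ½·(205 − 35)·340 = 28900; PS = (35 − 1)·340 = 11560; TS = 40460.

Competition: TS = 41616; Monopoly: TS = 31212; Cournot: TS = 40460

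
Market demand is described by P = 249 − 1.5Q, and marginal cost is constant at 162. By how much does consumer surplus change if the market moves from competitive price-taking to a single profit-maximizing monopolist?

Under competition P = MC = 162, so Q = (249 − 162)/1.5 = 58.
CS = ½·(249 − 162)·58 = 2523.
Monopoly sets MR = MC: 249 − 3Q = 162 ⇒ Q = 29, P = 249 − 1.5·29 = 205.5.
CS = ½·(249 − 205.5)·29 = 630.75.
Change in consumer surplus: 630.75 − 2523 = −1892.25.

CS falls by 1892.25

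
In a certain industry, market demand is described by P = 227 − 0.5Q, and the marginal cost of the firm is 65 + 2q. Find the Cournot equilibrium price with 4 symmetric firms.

P = 155

In a 4-firm Cournot equilibrium, symmetry and the first-order condition give q = (227 − 65)/(4.5) = 36. So Q = 144 and P = 155.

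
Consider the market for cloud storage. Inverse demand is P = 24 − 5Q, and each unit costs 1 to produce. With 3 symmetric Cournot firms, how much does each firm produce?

Cournot with 3 identical firms: the symmetric best-response condition is 24 − 20q = 1. Each firm produces q = 1.15, total output Q = 3.45, price P = 6.75.

q_i = 1.15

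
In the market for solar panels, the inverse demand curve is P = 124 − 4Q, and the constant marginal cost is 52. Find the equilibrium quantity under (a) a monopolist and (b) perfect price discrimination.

Monopoly sets MR = MC: 124 − 8Q = 52 ⇒ Q = 9, P = 124 − 4·9 = 88.
A perfectly discriminating monopolist sells every unit with P(Q) ≥ MC(Q), so output equals the competitive quantity Q = 18. Each buyer pays their reservation price, so CS = 0 and the firm captures all surplus.

Monopoly: Q = 9; Perfect PD: Q = 18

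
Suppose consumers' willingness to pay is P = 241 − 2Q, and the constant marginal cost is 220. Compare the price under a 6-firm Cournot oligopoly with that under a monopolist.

Cournot: P = 223; Monopoly: P = 230.5

With 6 symmetric Cournot firms, each firm's FOC gives 241 − 14q = 220, so q = 1.5, Q = 6·1.5 = 9, and P = 223.
Monopoly sets MR = MC: 241 − 4Q = 220 ⇒ Q = 5.25, P = 241 − 2·5.25 = 230.5.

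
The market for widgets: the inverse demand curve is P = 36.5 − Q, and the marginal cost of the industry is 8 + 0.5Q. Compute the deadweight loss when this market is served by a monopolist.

DWL = 43.32

Under competition P = MC: 36.5 − Q = 8 + 0.5Q ⇒ Q = 19, P = 17.5.
Monopoly sets MR = MC: 36.5 − 2Q = 8 + 0.5Q ⇒ Q = 11.4, P = 36.5 − 11.4 = 25.1.
CS = ½·(36.5 − 17.5)·19 = 180.5; PS = (17.5·19 − 8·19 − ½·0.5·19²) = 90.25; TS = 270.75.
CS = ½·(36.5 − 25.1)·11.4 = 64.98; PS = (25.1·11.4 − 8·11.4 − ½·0.5·11.4²) = 162.45; TS = 227.43.
DWL = 270.75 − 227.43 = 43.32.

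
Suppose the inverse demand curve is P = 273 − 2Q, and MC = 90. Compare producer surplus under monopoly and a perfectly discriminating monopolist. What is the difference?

Producer surplus rises by 4186.125

The monopolist equates marginal revenue to marginal cost: 273 − 4Q = 90, so Q = 45.75. From demand, P = 181.5.
PS = (181.5 − 90)·45.75 = 4186.125.
A perfectly discriminating monopolist sells every unit with P(Q) ≥ MC(Q), so output equals the competitive quantity Q = 91.5. Each buyer pays their reservation price, so CS = 0 and the firm captures all surplus.
PS = ½·(273 − 90)·91.5 = 8372.25.
Change in producer surplus: 8372.25 − 4186.125 = 4186.125.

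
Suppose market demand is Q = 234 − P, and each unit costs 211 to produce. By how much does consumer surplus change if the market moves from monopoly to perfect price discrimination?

Inverting demand: P = 234 − Q.
Monopoly sets MR = MC: 234 − 2Q = 211 ⇒ Q = 11.5, P = 234 − 11.5 = 222.5.
CS = ½·(234 − 222.5)·11.5 = 66.125.
A perfectly discriminating monopolist sells every unit with P(Q) ≥ MC(Q), so output equals the competitive quantity Q = 23. Each buyer pays their reservation price, so CS = 0 and the firm captures all surplus.
CS = 0.
Change in consumer surplus: 0 − 66.125 = −66.125.

Consumer surplus falls by 66.125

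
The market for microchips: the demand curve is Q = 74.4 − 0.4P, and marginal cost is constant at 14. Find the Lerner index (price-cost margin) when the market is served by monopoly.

Lerner index = 0.86

Inverting demand: P = 186 − 2.5Q.
Monopoly sets MR = MC: 186 − 5Q = 14 ⇒ Q = 34.4, P = 186 − 2.5·34.4 = 100.
Lerner index = (P − MC)/P = (100 − 14)/100 = 0.86.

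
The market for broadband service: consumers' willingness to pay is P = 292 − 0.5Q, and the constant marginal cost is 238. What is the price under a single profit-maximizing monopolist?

Monopoly sets MR = MC: 292 − Q = 238 ⇒ Q = 54, P = 292 − 0.5·54 = 265.

P = 265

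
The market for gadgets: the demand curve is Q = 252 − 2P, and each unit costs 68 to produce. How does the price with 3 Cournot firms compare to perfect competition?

Inverting demand: P = 126 − 0.5Q.
With 3 symmetric Cournot firms, each firm's FOC gives 126 − 2q = 68, so q = 29, Q = 3·29 = 87, and P = 82.5.
Competitive firms price at marginal cost: P = 68, giving Q = 116.

Cournot: P = 82.5; Competition: P = 68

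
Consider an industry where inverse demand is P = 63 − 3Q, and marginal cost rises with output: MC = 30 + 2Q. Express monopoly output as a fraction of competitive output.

Monopoly sets MR = MC: 63 − 6Q = 30 + 2Q ⇒ Q = 4.125, P = 63 − 3·4.125 = 50.625.
Under competition P = MC: 63 − 3Q = 30 + 2Q ⇒ Q = 6.6, P = 43.2.
Ratio Q_m/Q_c = 4.125/6.6 = 0.625.

Q_m/Q_c = 0.625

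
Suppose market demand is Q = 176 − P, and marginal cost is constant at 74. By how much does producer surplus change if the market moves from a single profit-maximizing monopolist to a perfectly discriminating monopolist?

Inverting demand: P = 176 − Q.
A monopolist chooses Q where MR = MC. MR = 176 − 2Q; setting this equal to 74 gives Q = 51 and P = 125.
PS = (125 − 74)·51 = 2601.
Under first-degree price discrimination the firm charges each unit its demand price and produces up to where P = MC, i.e. Q = 102. Consumer surplus is zero; producer surplus equals total surplus.
PS = ½·(176 − 74)·102 = 5202.
Change in producer surplus: 5202 − 2601 = 2601.

PS rises by 2601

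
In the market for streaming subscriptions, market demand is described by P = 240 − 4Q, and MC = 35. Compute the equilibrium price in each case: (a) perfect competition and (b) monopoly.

Competitive firms price at marginal cost: P = 35, giving Q = 51.25.
The monopolist equates marginal revenue to marginal cost: 240 − 8Q = 35, so Q = 25.625. From demand, P = 137.5.

Competition: P = 35; Monopoly: P = 137.5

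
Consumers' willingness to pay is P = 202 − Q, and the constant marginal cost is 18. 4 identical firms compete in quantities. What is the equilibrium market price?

With 4 symmetric Cournot firms, each firm's FOC gives 202 − 5q = 18, so q = 36.8, Q = 4·36.8 = 147.2, and P = 54.8.

P = 54.8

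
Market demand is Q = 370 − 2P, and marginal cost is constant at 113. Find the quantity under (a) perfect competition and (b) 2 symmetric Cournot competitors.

Competition: Q = 144; Cournot: Q = 96

Inverting demand: P = 185 − 0.5Q.
Competitive firms price at marginal cost: P = 113, giving Q = 144.
Cournot with 2 identical firms: the symmetric best-response condition is 185 − 1.5q = 113. Each firm produces q = 48, total output Q = 96, price P = 137.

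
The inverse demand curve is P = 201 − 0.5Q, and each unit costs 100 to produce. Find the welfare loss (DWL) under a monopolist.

Under competition P = MC = 100, so Q = (201 − 100)/0.5 = 202.
The monopolist equates marginal revenue to marginal cost: 201 − Q = 100, so Q = 101. From demand, P = 150.5.
DWL is the triangle between Q = 101 and Q = 202: ½·(202 − 101)·(150.5 − 100) = 2550.25.

DWL = 2550.25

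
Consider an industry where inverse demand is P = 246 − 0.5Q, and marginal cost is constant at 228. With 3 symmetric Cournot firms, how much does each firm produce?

With 3 symmetric Cournot firms, each firm's FOC gives 246 − 2q = 228, so q = 9, Q = 3·9 = 27, and P = 232.5.

q_i = 9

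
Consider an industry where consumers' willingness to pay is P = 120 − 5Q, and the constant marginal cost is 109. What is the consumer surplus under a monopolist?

A monopolist chooses Q where MR = MC. MR = 120 − 10Q; setting this equal to 109 gives Q = 1.1 and P = 114.5.
CS = ½·(120 − 114.5)·1.1 = 3.025.

CS = 3.025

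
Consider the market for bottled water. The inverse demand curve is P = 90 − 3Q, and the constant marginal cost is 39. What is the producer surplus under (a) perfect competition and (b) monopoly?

Under competition P = MC = 39, so Q = (90 − 39)/3 = 17.
PS = (39 − 39)·17 = 0.
Monopoly sets MR = MC: 90 − 6Q = 39 ⇒ Q = 8.5, P = 90 − 3·8.5 = 64.5.
PS = (64.5 − 39)·8.5 = 216.75.

Competition: PS = 0; Monopoly: PS = 216.75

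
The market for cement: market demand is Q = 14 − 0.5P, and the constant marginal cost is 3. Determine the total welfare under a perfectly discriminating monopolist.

Inverting demand: P = 28 − 2Q.
With perfect price discrimination, output is the efficient level Q = 12.5 (where demand meets MC), but every buyer pays their willingness to pay: CS = 0 and PS = total surplus.
TS = 156.25 (equal to competitive TS).

TS = 156.25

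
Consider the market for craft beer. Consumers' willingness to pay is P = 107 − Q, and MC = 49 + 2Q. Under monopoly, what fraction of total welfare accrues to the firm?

PS/TS = 0.8

The monopolist equates marginal revenue to marginal cost: 107 − 2Q = 49 + 2Q, so Q = 14.5. From demand, P = 92.5.
CS = ½·(107 − 92.5)·14.5 = 105.125.
PS = P·Q − VC(Q) = 92.5·14.5 − (49·14.5 + ½·2·14.5²) = 420.5.
Share captured = PS/TS = 420.5/525.625 = 0.8.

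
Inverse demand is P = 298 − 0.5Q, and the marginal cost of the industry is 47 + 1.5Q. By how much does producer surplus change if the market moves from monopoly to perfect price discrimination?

Producer surplus rises by 3150.05

The monopolist equates marginal revenue to marginal cost: 298 − Q = 47 + 1.5Q, so Q = 100.4. From demand, P = 247.8.
PS = P·Q − VC(Q) = 247.8·100.4 − (47·100.4 + ½·1.5·100.4²) = 12600.2.
A perfectly discriminating monopolist sells every unit with P(Q) ≥ MC(Q), so output equals the competitive quantity Q = 125.5. Each buyer pays their reservation price, so CS = 0 and the firm captures all surplus.
PS = ½·(298 − 47)·125.5 = 15750.25.
Change in producer surplus: 15750.25 − 12600.2 = 3150.05.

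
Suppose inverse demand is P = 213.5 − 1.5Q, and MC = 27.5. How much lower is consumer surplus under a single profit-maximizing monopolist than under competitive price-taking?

Perfect competition: P = MC = 27.5, so 213.5 − 1.5Q = 27.5 and Q = 124.
CS = ½·(213.5 − 27.5)·124 = 11532.
The monopolist equates marginal revenue to marginal cost: 213.5 − 3Q = 27.5, so Q = 62. From demand, P = 120.5.
CS = ½·(213.5 − 120.5)·62 = 2883.
Change in consumer surplus: 2883 − 11532 = −8649.

CS falls by 8649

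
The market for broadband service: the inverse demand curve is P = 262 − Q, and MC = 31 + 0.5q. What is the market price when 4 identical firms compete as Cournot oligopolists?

P = 94

With 4 symmetric Cournot firms, each firm's FOC gives 262 − 5q = 31 + 0.5q, so q = 42, Q = 4·42 = 168, and P = 94.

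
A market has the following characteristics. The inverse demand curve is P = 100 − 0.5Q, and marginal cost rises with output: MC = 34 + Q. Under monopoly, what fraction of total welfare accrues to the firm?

A monopolist chooses Q where MR = MC. MR = 100 − Q; setting this equal to 34 + Q gives Q = 33 and P = 83.5.
CS = ½·(100 − 83.5)·33 = 272.25.
PS = P·Q − VC(Q) = 83.5·33 − (34·33 + ½·1·33²) = 1089.
Share captured = PS/TS = 1089/1361.25 = 0.8.

PS/TS = 0.8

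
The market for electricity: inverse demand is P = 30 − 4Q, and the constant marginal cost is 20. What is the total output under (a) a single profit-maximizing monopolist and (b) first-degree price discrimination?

Monopoly: Q = 1.25; Perfect PD: Q = 2.5

Monopoly sets MR = MC: 30 − 8Q = 20 ⇒ Q = 1.25, P = 30 − 4·1.25 = 25.
Under first-degree price discrimination the firm charges each unit its demand price and produces up to where P = MC, i.e. Q = 2.5. Consumer surplus is zero; producer surplus equals total surplus.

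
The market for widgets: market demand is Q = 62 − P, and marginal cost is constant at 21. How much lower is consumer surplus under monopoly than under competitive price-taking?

Inverting demand: P = 62 − Q.
Under competition P = MC = 21, so Q = (62 − 21)/1 = 41.
CS = ½·(62 − 21)·41 = 840.5.
The monopolist equates marginal revenue to marginal cost: 62 − 2Q = 21, so Q = 20.5. From demand, P = 41.5.
CS = ½·(62 − 41.5)·20.5 = 210.125.
Change in consumer surplus: 210.125 − 840.5 = −630.375.

Consumer surplus falls by 630.375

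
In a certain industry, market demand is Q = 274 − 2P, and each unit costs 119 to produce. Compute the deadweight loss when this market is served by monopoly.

DWL = 81

Inverting demand: P = 137 − 0.5Q.
Competitive firms price at marginal cost: P = 119, giving Q = 36.
Monopoly sets MR = MC: 137 − Q = 119 ⇒ Q = 18, P = 137 − 0.5·18 = 128.
DWL is the triangle between Q = 18 and Q = 36: ½·(36 − 18)·(128 − 119) = 81.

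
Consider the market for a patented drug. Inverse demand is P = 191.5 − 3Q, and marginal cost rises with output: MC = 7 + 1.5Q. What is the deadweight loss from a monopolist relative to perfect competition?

DWL = 605.16

Competitive equilibrium sets price equal to marginal cost: 191.5 − 3Q = 7 + 1.5Q, so Q = 41 and P = 68.5.
A monopolist chooses Q where MR = MC. MR = 191.5 − 6Q; setting this equal to 7 + 1.5Q gives Q = 24.6 and P = 117.7.
CS = ½·(191.5 − 68.5)·41 = 2521.5; PS = (68.5·41 − 7·41 − ½·1.5·41²) = 1260.75; TS = 3782.25.
CS = ½·(191.5 − 117.7)·24.6 = 907.74; PS = (117.7·24.6 − 7·24.6 − ½·1.5·24.6²) = 2269.35; TS = 3177.09.
DWL = 3782.25 − 3177.09 = 605.16.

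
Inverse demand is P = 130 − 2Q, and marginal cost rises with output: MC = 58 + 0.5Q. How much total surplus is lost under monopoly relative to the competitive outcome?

DWL = 204.8

Under competition P = MC: 130 − 2Q = 58 + 0.5Q ⇒ Q = 28.8, P = 72.4.
Monopoly sets MR = MC: 130 − 4Q = 58 + 0.5Q ⇒ Q = 16, P = 130 − 2·16 = 98.
CS = ½·(130 − 72.4)·28.8 = 829.44; PS = (72.4·28.8 − 58·28.8 − ½·0.5·28.8²) = 207.36; TS = 1036.8.
CS = ½·(130 − 98)·16 = 256; PS = (98·16 − 58·16 − ½·0.5·16²) = 576; TS = 832.
DWL = 1036.8 − 832 = 204.8.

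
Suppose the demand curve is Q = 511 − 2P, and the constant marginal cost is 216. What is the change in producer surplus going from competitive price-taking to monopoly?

Producer surplus rises by 780.125

Inverting demand: P = 255.5 − 0.5Q.
Competitive firms price at marginal cost: P = 216, giving Q = 79.
PS = (216 − 216)·79 = 0.
The monopolist equates marginal revenue to marginal cost: 255.5 − Q = 216, so Q = 39.5. From demand, P = 235.75.
PS = (235.75 − 216)·39.5 = 780.125.
Change in producer surplus: 780.125 − 0 = 780.125.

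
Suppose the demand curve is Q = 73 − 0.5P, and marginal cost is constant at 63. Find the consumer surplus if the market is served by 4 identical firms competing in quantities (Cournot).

Inverting demand: P = 146 − 2Q.
In a 4-firm Cournot equilibrium, symmetry and the first-order condition give q = (146 − 63)/(10) = 8.3. So Q = 33.2 and P = 79.6.
CS = ½·(146 − 79.6)·33.2 = 1102.24.

CS = 1102.24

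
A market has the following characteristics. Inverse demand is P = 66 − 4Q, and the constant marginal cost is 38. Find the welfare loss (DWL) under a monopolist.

DWL = 24.5

Perfect competition: P = MC = 38, so 66 − 4Q = 38 and Q = 7.
The monopolist equates marginal revenue to marginal cost: 66 − 8Q = 38, so Q = 3.5. From demand, P = 52.
DWL is the triangle between Q = 3.5 and Q = 7: ½·(7 − 3.5)·(52 − 38) = 24.5.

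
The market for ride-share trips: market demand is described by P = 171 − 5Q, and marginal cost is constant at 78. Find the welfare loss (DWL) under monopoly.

Competitive firms price at marginal cost: P = 78, giving Q = 18.6.
A monopolist chooses Q where MR = MC. MR = 171 − 10Q; setting this equal to 78 gives Q = 9.3 and P = 124.5.
DWL is the triangle between Q = 9.3 and Q = 18.6: ½·(18.6 − 9.3)·(124.5 − 78) = 216.225.

DWL = 216.225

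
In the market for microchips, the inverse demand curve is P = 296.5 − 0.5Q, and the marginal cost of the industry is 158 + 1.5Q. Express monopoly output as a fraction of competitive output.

Q_m/Q_c = 0.8

A monopolist chooses Q where MR = MC. MR = 296.5 − Q; setting this equal to 158 + 1.5Q gives Q = 55.4 and P = 268.8.
Under competition P = MC: 296.5 − 0.5Q = 158 + 1.5Q ⇒ Q = 69.25, P = 261.875.
Ratio Q_m/Q_c = 55.4/69.25 = 0.8.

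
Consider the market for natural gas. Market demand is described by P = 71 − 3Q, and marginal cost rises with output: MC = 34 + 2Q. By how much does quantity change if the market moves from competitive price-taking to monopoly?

Under competition P = MC: 71 − 3Q = 34 + 2Q ⇒ Q = 7.4, P = 48.8.
The monopolist equates marginal revenue to marginal cost: 71 − 6Q = 34 + 2Q, so Q = 4.625. From demand, P = 57.125.
Change in quantity: 4.625 − 7.4 = −2.775.

Q falls by 2.775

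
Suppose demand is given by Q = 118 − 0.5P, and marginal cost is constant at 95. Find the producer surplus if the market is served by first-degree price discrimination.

Inverting demand: P = 236 − 2Q.
Under first-degree price discrimination the firm charges each unit its demand price and produces up to where P = MC, i.e. Q = 70.5. Consumer surplus is zero; producer surplus equals total surplus.
PS = ½·(236 − 95)·70.5 = 4970.25.

PS = 4970.25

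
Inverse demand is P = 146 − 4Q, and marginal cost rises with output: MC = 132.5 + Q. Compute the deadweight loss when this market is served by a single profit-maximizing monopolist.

DWL = 3.6

Under competition P = MC: 146 − 4Q = 132.5 + Q ⇒ Q = 2.7, P = 135.2.
The monopolist equates marginal revenue to marginal cost: 146 − 8Q = 132.5 + Q, so Q = 1.5. From demand, P = 140.
CS = ½·(146 − 135.2)·2.7 = 14.58; PS = (135.2·2.7 − 132.5·2.7 − ½·1·2.7²) = 3.645; TS = 18.225.
CS = ½·(146 − 140)·1.5 = 4.5; PS = (140·1.5 − 132.5·1.5 − ½·1·1.5²) = 10.125; TS = 14.625.
DWL = 18.225 − 14.625 = 3.6.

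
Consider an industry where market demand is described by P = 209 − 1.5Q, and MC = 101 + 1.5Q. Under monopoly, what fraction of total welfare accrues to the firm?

Monopoly sets MR = MC: 209 − 3Q = 101 + 1.5Q ⇒ Q = 24, P = 209 − 1.5·24 = 173.
CS = ½·(209 − 173)·24 = 432.
PS = P·Q − VC(Q) = 173·24 − (101·24 + ½·1.5·24²) = 1296.
Share captured = PS/TS = 1296/1728 = 0.75.

PS/TS = 0.75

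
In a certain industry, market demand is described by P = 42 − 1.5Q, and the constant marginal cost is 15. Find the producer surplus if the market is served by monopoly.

A monopolist chooses Q where MR = MC. MR = 42 − 3Q; setting this equal to 15 gives Q = 9 and P = 28.5.
PS = (28.5 − 15)·9 = 121.5.

PS = 121.5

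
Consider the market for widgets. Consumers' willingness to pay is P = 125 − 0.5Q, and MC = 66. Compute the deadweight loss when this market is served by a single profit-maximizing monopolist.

Perfect competition: P = MC = 66, so 125 − 0.5Q = 66 and Q = 118.
A monopolist chooses Q where MR = MC. MR = 125 − Q; setting this equal to 66 gives Q = 59 and P = 95.5.
DWL is the triangle between Q = 59 and Q = 118: ½·(118 − 59)·(95.5 − 66) = 870.25.

DWL = 870.25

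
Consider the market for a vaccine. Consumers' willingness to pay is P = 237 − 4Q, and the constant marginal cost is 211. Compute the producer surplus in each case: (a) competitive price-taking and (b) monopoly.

Competition: PS = 0; Monopoly: PS = 42.25

Perfect competition: P = MC = 211, so 237 − 4Q = 211 and Q = 6.5.
PS = (211 − 211)·6.5 = 0.
The monopolist equates marginal revenue to marginal cost: 237 − 8Q = 211, so Q = 3.25. From demand, P = 224.
PS = (224 − 211)·3.25 = 42.25.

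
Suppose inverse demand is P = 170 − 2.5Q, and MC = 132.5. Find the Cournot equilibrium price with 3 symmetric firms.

In a 3-firm Cournot equilibrium, symmetry and the first-order condition give q = (170 − 132.5)/(10) = 3.75. So Q = 11.25 and P = 141.875.

P = 141.875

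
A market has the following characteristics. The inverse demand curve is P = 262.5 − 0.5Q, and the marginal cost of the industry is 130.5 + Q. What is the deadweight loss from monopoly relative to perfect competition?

Competitive equilibrium sets price equal to marginal cost: 262.5 − 0.5Q = 130.5 + Q, so Q = 88 and P = 218.5.
The monopolist equates marginal revenue to marginal cost: 262.5 − Q = 130.5 + Q, so Q = 66. From demand, P = 229.5.
CS = ½·(262.5 − 218.5)·88 = 1936; PS = (218.5·88 − 130.5·88 − ½·1·88²) = 3872; TS = 5808.
CS = ½·(262.5 − 229.5)·66 = 1089; PS = (229.5·66 − 130.5·66 − ½·1·66²) = 4356; TS = 5445.
DWL = 5808 − 5445 = 363.

DWL = 363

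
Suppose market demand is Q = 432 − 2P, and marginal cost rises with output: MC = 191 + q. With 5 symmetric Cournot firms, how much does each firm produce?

q_i = 6.25

Inverting demand: P = 216 − 0.5Q.
With 5 symmetric Cournot firms, each firm's FOC gives 216 − 3q = 191 + q, so q = 6.25, Q = 5·6.25 = 31.25, and P = 200.375.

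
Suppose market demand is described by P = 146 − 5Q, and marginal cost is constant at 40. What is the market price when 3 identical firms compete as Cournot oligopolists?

P = 66.5

Cournot with 3 identical firms: the symmetric best-response condition is 146 − 20q = 40. Each firm produces q = 5.3, total output Q = 15.9, price P = 66.5.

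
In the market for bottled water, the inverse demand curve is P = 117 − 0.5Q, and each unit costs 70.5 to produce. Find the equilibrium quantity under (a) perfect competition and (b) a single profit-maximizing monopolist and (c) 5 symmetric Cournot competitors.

Competition: Q = 93; Monopoly: Q = 46.5; Cournot: Q = 77.5

Under competition P = MC = 70.5, so Q = (117 − 70.5)/0.5 = 93.
Monopoly sets MR = MC: 117 − Q = 70.5 ⇒ Q = 46.5, P = 117 − 0.5·46.5 = 93.75.
Cournot with 5 identical firms: the symmetric best-response condition is 117 − 3q = 70.5. Each firm produces q = 15.5, total output Q = 77.5, price P = 78.25.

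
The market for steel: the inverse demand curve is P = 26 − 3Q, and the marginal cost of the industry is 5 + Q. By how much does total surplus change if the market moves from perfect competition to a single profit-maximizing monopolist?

TS falls by 10.125

Competitive equilibrium sets price equal to marginal cost: 26 − 3Q = 5 + Q, so Q = 5.25 and P = 10.25.
CS = ½·(26 − 10.25)·5.25 = 1323/32; PS = (10.25·5.25 − 5·5.25 − ½·1·5.25²) = 441/32; TS = 55.125.
A monopolist chooses Q where MR = MC. MR = 26 − 6Q; setting this equal to 5 + Q gives Q = 3 and P = 17.
CS = ½·(26 − 17)·3 = 13.5; PS = (17·3 − 5·3 − ½·1·3²) = 31.5; TS = 45.
Change in total surplus: 45 − 55.125 = −10.125.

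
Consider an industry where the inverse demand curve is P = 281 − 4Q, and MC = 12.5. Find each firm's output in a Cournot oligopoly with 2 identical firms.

With 2 symmetric Cournot firms, each firm's FOC gives 281 − 12q = 12.5, so q = 22.375, Q = 2·22.375 = 44.75, and P = 102.

q_i = 22.375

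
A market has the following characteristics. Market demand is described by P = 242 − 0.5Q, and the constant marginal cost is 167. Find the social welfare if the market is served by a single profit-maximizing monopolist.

TS = 4218.75

A monopolist chooses Q where MR = MC. MR = 242 − Q; setting this equal to 167 gives Q = 75 and P = 204.5.
CS = ½·(242 − 204.5)·75 = 1406.25; PS = (204.5 − 167)·75 = 2812.5; TS = 4218.75.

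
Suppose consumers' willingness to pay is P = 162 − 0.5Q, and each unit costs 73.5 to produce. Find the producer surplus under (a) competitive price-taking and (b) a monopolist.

Competitive firms price at marginal cost: P = 73.5, giving Q = 177.
PS = (73.5 − 73.5)·177 = 0.
A monopolist chooses Q where MR = MC. MR = 162 − Q; setting this equal to 73.5 gives Q = 88.5 and P = 117.75.
PS = (117.75 − 73.5)·88.5 = 3916.125.

Competition: PS = 0; Monopoly: PS = 3916.125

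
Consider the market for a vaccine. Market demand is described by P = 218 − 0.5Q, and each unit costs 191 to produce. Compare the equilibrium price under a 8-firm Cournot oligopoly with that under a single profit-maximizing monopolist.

Cournot: P = 194; Monopoly: P = 204.5

With 8 symmetric Cournot firms, each firm's FOC gives 218 − 4.5q = 191, so q = 6, Q = 8·6 = 48, and P = 194.
Monopoly sets MR = MC: 218 − Q = 191 ⇒ Q = 27, P = 218 − 0.5·27 = 204.5.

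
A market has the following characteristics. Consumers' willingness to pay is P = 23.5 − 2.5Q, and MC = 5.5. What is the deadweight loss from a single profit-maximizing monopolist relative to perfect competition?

DWL = 16.2

Under competition P = MC = 5.5, so Q = (23.5 − 5.5)/2.5 = 7.2.
A monopolist chooses Q where MR = MC. MR = 23.5 − 5Q; setting this equal to 5.5 gives Q = 3.6 and P = 14.5.
DWL is the triangle between Q = 3.6 and Q = 7.2: ½·(7.2 − 3.6)·(14.5 − 5.5) = 16.2.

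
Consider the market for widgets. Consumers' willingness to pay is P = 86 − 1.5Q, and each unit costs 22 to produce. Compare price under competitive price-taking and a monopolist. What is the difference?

Under competition P = MC = 22, so Q = (86 − 22)/1.5 = 128/3.
Monopoly sets MR = MC: 86 − 3Q = 22 ⇒ Q = 64/3, P = 86 − 1.5·64/3 = 54.
Change in price: 54 − 22 = 32.

P rises by 32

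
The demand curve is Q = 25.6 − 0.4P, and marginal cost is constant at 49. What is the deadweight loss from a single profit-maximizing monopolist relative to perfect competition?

DWL = 11.25

Inverting demand: P = 64 − 2.5Q.
Perfect competition: P = MC = 49, so 64 − 2.5Q = 49 and Q = 6.
The monopolist equates marginal revenue to marginal cost: 64 − 5Q = 49, so Q = 3. From demand, P = 56.5.
DWL is the triangle between Q = 3 and Q = 6: ½·(6 − 3)·(56.5 − 49) = 11.25.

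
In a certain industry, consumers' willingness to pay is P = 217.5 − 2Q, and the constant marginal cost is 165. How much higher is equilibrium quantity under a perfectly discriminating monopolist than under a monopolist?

A monopolist chooses Q where MR = MC. MR = 217.5 − 4Q; setting this equal to 165 gives Q = 13.125 and P = 191.25.
A perfectly discriminating monopolist sells every unit with P(Q) ≥ MC(Q), so output equals the competitive quantity Q = 26.25. Each buyer pays their reservation price, so CS = 0 and the firm captures all surplus.
Change in equilibrium quantity: 26.25 − 13.125 = 13.125.

Equilibrium quantity rises by 13.125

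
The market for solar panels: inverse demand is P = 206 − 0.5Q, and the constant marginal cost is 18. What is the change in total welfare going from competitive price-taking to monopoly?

Competitive firms price at marginal cost: P = 18, giving Q = 376.
CS = ½·(206 − 18)·376 = 35344; PS = (18 − 18)·376 = 0; TS = 35344.
The monopolist equates marginal revenue to marginal cost: 206 − Q = 18, so Q = 188. From demand, P = 112.
CS = ½·(206 − 112)·188 = 8836; PS = (112 − 18)·188 = 17672; TS = 26508.
Change in total welfare: 26508 − 35344 = −8836.

Total welfare falls by 8836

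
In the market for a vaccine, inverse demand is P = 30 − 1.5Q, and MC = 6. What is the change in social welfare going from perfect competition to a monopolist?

TS falls by 48

Perfect competition: P = MC = 6, so 30 − 1.5Q = 6 and Q = 16.
CS = ½·(30 − 6)·16 = 192; PS = (6 − 6)·16 = 0; TS = 192.
A monopolist chooses Q where MR = MC. MR = 30 − 3Q; setting this equal to 6 gives Q = 8 and P = 18.
CS = ½·(30 − 18)·8 = 48; PS = (18 − 6)·8 = 96; TS = 144.
Change in social welfare: 144 − 192 = −48.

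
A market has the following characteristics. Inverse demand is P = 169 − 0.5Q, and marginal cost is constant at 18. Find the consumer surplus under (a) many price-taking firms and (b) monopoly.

Competitive firms price at marginal cost: P = 18, giving Q = 302.
CS = ½·(169 − 18)·302 = 22801.
A monopolist chooses Q where MR = MC. MR = 169 − Q; setting this equal to 18 gives Q = 151 and P = 93.5.
CS = ½·(169 − 93.5)·151 = 5700.25.

Competition: CS = 22801; Monopoly: CS = 5700.25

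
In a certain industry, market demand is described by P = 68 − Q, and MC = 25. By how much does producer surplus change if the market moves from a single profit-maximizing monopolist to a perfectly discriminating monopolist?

Monopoly sets MR = MC: 68 − 2Q = 25 ⇒ Q = 21.5, P = 68 − 21.5 = 46.5.
PS = (46.5 − 25)·21.5 = 462.25.
A perfectly discriminating monopolist sells every unit with P(Q) ≥ MC(Q), so output equals the competitive quantity Q = 43. Each buyer pays their reservation price, so CS = 0 and the firm captures all surplus.
PS = ½·(68 − 25)·43 = 924.5.
Change in producer surplus: 924.5 − 462.25 = 462.25.

PS rises by 462.25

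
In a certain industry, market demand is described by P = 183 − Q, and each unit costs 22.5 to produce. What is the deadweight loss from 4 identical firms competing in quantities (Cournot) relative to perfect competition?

Competitive firms price at marginal cost: P = 22.5, giving Q = 160.5.
With 4 symmetric Cournot firms, each firm's FOC gives 183 − 5q = 22.5, so q = 32.1, Q = 4·32.1 = 128.4, and P = 54.6.
DWL is the triangle between Q = 128.4 and Q = 160.5: ½·(160.5 − 128.4)·(54.6 − 22.5) = 515.205.

DWL = 515.205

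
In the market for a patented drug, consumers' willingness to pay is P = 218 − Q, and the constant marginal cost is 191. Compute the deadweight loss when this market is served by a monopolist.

DWL = 91.125

Under competition P = MC = 191, so Q = (218 − 191)/1 = 27.
Monopoly sets MR = MC: 218 − 2Q = 191 ⇒ Q = 13.5, P = 218 − 13.5 = 204.5.
DWL is the triangle between Q = 13.5 and Q = 27: ½·(27 − 13.5)·(204.5 − 191) = 91.125.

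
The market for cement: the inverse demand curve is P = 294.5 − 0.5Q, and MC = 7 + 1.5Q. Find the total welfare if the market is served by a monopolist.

TS = 19837.5

Monopoly sets MR = MC: 294.5 − Q = 7 + 1.5Q ⇒ Q = 115, P = 294.5 − 0.5·115 = 237.
CS = ½·(294.5 − 237)·115 = 3306.25; PS = (237·115 − 7·115 − ½·1.5·115²) = 16531.25; TS = 19837.5.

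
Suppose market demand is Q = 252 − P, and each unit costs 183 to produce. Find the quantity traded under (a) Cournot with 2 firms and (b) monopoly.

Inverting demand: P = 252 − Q.
In a 2-firm Cournot equilibrium, symmetry and the first-order condition give q = (252 − 183)/(3) = 23. So Q = 46 and P = 206.
The monopolist equates marginal revenue to marginal cost: 252 − 2Q = 183, so Q = 34.5. From demand, P = 217.5.

Cournot: Q = 46; Monopoly: Q = 34.5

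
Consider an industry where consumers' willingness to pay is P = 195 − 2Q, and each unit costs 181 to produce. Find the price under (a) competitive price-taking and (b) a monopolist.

Under competition P = MC = 181, so Q = (195 − 181)/2 = 7.
Monopoly sets MR = MC: 195 − 4Q = 181 ⇒ Q = 3.5, P = 195 − 2·3.5 = 188.

Competition: P = 181; Monopoly: P = 188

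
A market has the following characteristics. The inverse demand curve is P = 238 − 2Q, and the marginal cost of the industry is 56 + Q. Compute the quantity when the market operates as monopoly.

Q = 36.4

The monopolist equates marginal revenue to marginal cost: 238 − 4Q = 56 + Q, so Q = 36.4. From demand, P = 165.2.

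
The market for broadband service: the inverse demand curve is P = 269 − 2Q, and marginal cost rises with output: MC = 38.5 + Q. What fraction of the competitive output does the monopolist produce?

Q_m/Q_c = 0.6

Monopoly sets MR = MC: 269 − 4Q = 38.5 + Q ⇒ Q = 46.1, P = 269 − 2·46.1 = 176.8.
Under competition P = MC: 269 − 2Q = 38.5 + Q ⇒ Q = 461/6, P = 346/3.
Ratio Q_m/Q_c = 46.1/(461/6) = 0.6.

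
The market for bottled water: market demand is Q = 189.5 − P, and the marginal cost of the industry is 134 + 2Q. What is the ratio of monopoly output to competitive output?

Q_m/Q_c = 0.75

Inverting demand: P = 189.5 − Q.
Monopoly sets MR = MC: 189.5 − 2Q = 134 + 2Q ⇒ Q = 13.875, P = 189.5 − 13.875 = 175.625.
Competitive equilibrium sets price equal to marginal cost: 189.5 − Q = 134 + 2Q, so Q = 18.5 and P = 171.
Ratio Q_m/Q_c = 13.875/18.5 = 0.75.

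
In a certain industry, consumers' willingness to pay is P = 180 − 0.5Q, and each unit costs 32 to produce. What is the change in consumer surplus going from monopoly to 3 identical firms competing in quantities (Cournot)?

Monopoly sets MR = MC: 180 − Q = 32 ⇒ Q = 148, P = 180 − 0.5·148 = 106.
CS = ½·(180 − 106)·148 = 5476.
Cournot with 3 identical firms: the symmetric best-response condition is 180 − 2q = 32. Each firm produces q = 74, total output Q = 222, price P = 69.
CS = ½·(180 − 69)·222 = 12321.
Change in consumer surplus: 12321 − 5476 = 6845.

Consumer surplus rises by 6845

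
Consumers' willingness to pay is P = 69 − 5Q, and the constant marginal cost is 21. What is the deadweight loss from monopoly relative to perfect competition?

DWL = 57.6

Under competition P = MC = 21, so Q = (69 − 21)/5 = 9.6.
Monopoly sets MR = MC: 69 − 10Q = 21 ⇒ Q = 4.8, P = 69 − 5·4.8 = 45.
DWL is the triangle between Q = 4.8 and Q = 9.6: ½·(9.6 − 4.8)·(45 − 21) = 57.6.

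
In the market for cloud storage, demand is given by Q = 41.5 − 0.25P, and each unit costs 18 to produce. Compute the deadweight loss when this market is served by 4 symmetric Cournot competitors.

DWL = 109.52

Inverting demand: P = 166 − 4Q.
Competitive firms price at marginal cost: P = 18, giving Q = 37.
Cournot with 4 identical firms: the symmetric best-response condition is 166 − 20q = 18. Each firm produces q = 7.4, total output Q = 29.6, price P = 47.6.
DWL is the triangle between Q = 29.6 and Q = 37: ½·(37 − 29.6)·(47.6 − 18) = 109.52.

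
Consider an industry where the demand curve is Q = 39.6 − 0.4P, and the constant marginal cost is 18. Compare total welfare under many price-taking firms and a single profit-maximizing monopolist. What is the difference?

Total welfare falls by 328.05

Inverting demand: P = 99 − 2.5Q.
Perfect competition: P = MC = 18, so 99 − 2.5Q = 18 and Q = 32.4.
CS = ½·(99 − 18)·32.4 = 1312.2; PS = (18 − 18)·32.4 = 0; TS = 1312.2.
Monopoly sets MR = MC: 99 − 5Q = 18 ⇒ Q = 16.2, P = 99 − 2.5·16.2 = 58.5.
CS = ½·(99 − 58.5)·16.2 = 328.05; PS = (58.5 − 18)·16.2 = 656.1; TS = 984.15.
Change in total welfare: 984.15 − 1312.2 = −328.05.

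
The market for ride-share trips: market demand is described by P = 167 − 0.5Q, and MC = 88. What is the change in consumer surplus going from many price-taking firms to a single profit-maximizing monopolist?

Under competition P = MC = 88, so Q = (167 − 88)/0.5 = 158.
CS = ½·(167 − 88)·158 = 6241.
The monopolist equates marginal revenue to marginal cost: 167 − Q = 88, so Q = 79. From demand, P = 127.5.
CS = ½·(167 − 127.5)·79 = 1560.25.
Change in consumer surplus: 1560.25 − 6241 = −4680.75.

CS falls by 4680.75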